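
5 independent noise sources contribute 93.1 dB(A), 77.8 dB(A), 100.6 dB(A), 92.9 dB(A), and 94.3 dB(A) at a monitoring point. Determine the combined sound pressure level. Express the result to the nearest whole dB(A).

103 dB(A)

For uncorrelated sources the intensities add, so convert each level to linear form, sum, and take 10·log₁₀ of the total.
Σ 10^(L/10) = 10^(93.1/10) + 10^(77.8/10) + 10^(100.6/10) + 10^(92.9/10) + 10^(94.3/10) = 1.822e+10.
L_total = 10·log₁₀(1.822e+10) = 102.61 dB(A).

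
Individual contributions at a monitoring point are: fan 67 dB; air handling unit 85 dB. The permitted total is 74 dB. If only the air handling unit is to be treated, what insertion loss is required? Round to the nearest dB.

Fixed contribution from the other source: Σ 10^(L/10) = 10^(67/10) = 5.012e+06 (67.00 dB).
To meet 74 dB overall, the treated air handling unit may contribute at most 10^(74/10) − 5.012e+06 = 2.011e+07, i.e. 73.03 dB.
So the air handling unit must be reduced from 85 to 73.03 dB: IL = 11.97 dB.

12 dB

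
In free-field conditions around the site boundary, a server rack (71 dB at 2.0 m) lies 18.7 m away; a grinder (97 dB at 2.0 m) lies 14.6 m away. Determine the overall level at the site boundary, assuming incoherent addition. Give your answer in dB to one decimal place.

79.7 dB

Propagate each source to the receiver with L = L_ref − 20·log₁₀(r/r_ref), then add intensities.
server rack: 71 − 20·log₁₀(18.7/2.0) = 71 − 19.42 = 51.58 dB.
grinder: 97 − 20·log₁₀(14.6/2.0) = 97 − 17.27 = 79.73 dB.
Σ 10^(L/10) = 9.419e+07 → L_total = 10·log₁₀(9.419e+07) = 79.74 dB.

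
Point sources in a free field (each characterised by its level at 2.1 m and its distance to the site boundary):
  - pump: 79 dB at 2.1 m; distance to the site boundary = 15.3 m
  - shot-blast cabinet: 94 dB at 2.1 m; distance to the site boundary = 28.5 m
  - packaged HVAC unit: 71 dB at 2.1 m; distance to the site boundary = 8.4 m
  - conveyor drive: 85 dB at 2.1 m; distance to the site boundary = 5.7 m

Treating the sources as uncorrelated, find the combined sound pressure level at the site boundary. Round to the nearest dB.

First find each source's level at the receiver (point-source: −20·log₁₀(r/r_ref)), then combine on an intensity basis.
pump: 79 − 20·log₁₀(15.3/2.1) = 79 − 17.25 = 61.75 dB.
shot-blast cabinet: 94 − 20·log₁₀(28.5/2.1) = 94 − 22.65 = 71.35 dB.
packaged HVAC unit: 71 − 20·log₁₀(8.4/2.1) = 71 − 12.04 = 58.96 dB.
conveyor drive: 85 − 20·log₁₀(5.7/2.1) = 85 − 8.67 = 76.33 dB.
Σ 10^(L/10) = 5.884e+07 → L_total = 10·log₁₀(5.884e+07) = 77.70 dB.

78 dB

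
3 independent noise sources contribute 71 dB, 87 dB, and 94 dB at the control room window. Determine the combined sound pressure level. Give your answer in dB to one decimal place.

For uncorrelated sources the intensities add, so convert each level to linear form, sum, and take 10·log₁₀ of the total.
Σ 10^(L/10) = 10^(71/10) + 10^(87/10) + 10^(94/10) = 3.026e+09.
L_total = 10·log₁₀(3.026e+09) = 94.81 dB.

94.8 dB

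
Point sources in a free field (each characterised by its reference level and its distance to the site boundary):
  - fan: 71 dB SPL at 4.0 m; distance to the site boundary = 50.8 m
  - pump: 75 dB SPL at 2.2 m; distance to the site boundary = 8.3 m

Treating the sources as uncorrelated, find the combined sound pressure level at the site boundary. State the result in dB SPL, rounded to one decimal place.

63.6 dB SPL

Apply inverse-square spreading to bring every level to the receiver, then sum 10^(L/10).
fan: 71 − 20·log₁₀(50.8/4.0) = 71 − 22.08 = 48.92 dB SPL.
pump: 75 − 20·log₁₀(8.3/2.2) = 75 − 11.53 = 63.47 dB SPL.
Σ 10^(L/10) = 2.300e+06 → L_total = 10·log₁₀(2.300e+06) = 63.62 dB SPL.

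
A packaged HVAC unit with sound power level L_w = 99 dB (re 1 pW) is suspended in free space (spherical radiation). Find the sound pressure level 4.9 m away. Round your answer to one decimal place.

The power spreads over a sphere of area 4π·r², so L_p = L_w − 10·log₁₀(4π·r²).
4π·r² = 301.7 m², 10·log₁₀ of that is 24.796 dB.
L_p = 99 − 24.796 = 74.20 dB.

74.2 dB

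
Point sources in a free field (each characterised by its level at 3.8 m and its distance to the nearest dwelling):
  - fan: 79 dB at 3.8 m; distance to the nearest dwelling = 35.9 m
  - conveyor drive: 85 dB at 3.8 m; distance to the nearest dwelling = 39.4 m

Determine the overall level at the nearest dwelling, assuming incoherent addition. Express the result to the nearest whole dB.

First find each source's level at the receiver (point-source: −20·log₁₀(r/r_ref)), then combine on an intensity basis.
fan: 79 − 20·log₁₀(35.9/3.8) = 79 − 19.51 = 59.49 dB.
conveyor drive: 85 − 20·log₁₀(39.4/3.8) = 85 − 20.31 = 64.69 dB.
Σ 10^(L/10) = 3.832e+06 → L_total = 10·log₁₀(3.832e+06) = 65.83 dB.

66 dB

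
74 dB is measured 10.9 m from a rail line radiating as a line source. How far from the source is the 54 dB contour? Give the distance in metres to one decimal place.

1090.0 m

For a line source L₁ − L₂ = 10·log₁₀(r₂/r₁), so r₂ = r₁·10^((L₁−L₂)/10).
r₂ = 10.9·10^((74−54)/10) = 10.9·10^(20.0/10) = 1090.00 m.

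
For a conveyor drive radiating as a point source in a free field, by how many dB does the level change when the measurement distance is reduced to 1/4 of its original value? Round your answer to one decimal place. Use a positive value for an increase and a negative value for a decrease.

Point-source spreading: ΔL = −20·log₁₀(r₂/r₁).
ΔL = −20·log₁₀(0.25) = +12.04 dB.

+12.0 dB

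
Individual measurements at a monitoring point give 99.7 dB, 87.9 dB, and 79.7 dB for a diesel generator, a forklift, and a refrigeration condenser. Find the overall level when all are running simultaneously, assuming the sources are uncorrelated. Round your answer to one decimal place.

Incoherent sources combine by intensity addition: L_total = 10·log₁₀(Σ 10^(L_i/10)).
Σ 10^(L/10) = 10^(99.7/10) + 10^(87.9/10) + 10^(79.7/10) = 1.004e+10.
L_total = 10·log₁₀(1.004e+10) = 100.02 dB.

100.0 dB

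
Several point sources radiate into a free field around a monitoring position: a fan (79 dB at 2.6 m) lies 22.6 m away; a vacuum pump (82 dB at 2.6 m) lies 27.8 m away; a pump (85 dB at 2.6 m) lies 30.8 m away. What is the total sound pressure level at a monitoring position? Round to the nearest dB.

First find each source's level at the receiver (point-source: −20·log₁₀(r/r_ref)), then combine on an intensity basis.
fan: 79 − 20·log₁₀(22.6/2.6) = 79 − 18.78 = 60.22 dB.
vacuum pump: 82 − 20·log₁₀(27.8/2.6) = 82 − 20.58 = 61.42 dB.
pump: 85 − 20·log₁₀(30.8/2.6) = 85 − 21.47 = 63.53 dB.
Σ 10^(L/10) = 4.691e+06 → L_total = 10·log₁₀(4.691e+06) = 66.71 dB.

67 dB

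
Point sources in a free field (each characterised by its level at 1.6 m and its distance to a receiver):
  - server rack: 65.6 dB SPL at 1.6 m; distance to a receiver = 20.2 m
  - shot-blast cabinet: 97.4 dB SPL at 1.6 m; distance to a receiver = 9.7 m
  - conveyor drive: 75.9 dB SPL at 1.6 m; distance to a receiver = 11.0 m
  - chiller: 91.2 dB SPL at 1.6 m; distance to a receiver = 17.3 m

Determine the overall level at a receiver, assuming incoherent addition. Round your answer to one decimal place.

82.1 dB SPL

Propagate each source to the receiver with L = L_ref − 20·log₁₀(r/r_ref), then add intensities.
server rack: 65.6 − 20·log₁₀(20.2/1.6) = 65.6 − 22.02 = 43.58 dB SPL.
shot-blast cabinet: 97.4 − 20·log₁₀(9.7/1.6) = 97.4 − 15.65 = 81.75 dB SPL.
conveyor drive: 75.9 − 20·log₁₀(11.0/1.6) = 75.9 − 16.75 = 59.15 dB SPL.
chiller: 91.2 − 20·log₁₀(17.3/1.6) = 91.2 − 20.68 = 70.52 dB SPL.
Σ 10^(L/10) = 1.616e+08 → L_total = 10·log₁₀(1.616e+08) = 82.09 dB SPL.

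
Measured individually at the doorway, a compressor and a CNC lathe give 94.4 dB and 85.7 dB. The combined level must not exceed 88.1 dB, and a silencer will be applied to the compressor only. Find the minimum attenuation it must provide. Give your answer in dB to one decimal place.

10.0 dB

Fixed contribution from the other source: Σ 10^(L/10) = 10^(85.7/10) = 3.715e+08 (85.70 dB).
The limit corresponds to 10^(88.1/10) = 6.457e+08; subtracting the fixed part leaves 2.741e+08 for the compressor, i.e. 84.38 dB.
So the compressor must be reduced from 94.4 to 84.38 dB: IL = 10.02 dB.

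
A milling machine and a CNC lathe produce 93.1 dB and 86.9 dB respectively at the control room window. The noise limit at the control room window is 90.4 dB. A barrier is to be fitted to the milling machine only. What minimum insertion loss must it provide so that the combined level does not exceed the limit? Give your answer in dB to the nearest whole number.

5 dB

Fixed contribution from the other source: Σ 10^(L/10) = 10^(86.9/10) = 4.898e+08 (86.90 dB).
The limit corresponds to 10^(90.4/10) = 1.096e+09; subtracting the fixed part leaves 6.067e+08 for the milling machine, i.e. 87.83 dB.
So the milling machine must be reduced from 93.1 to 87.83 dB: IL = 5.27 dB.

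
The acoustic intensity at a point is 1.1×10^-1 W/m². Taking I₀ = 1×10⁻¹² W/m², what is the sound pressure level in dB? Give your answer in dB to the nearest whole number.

L = 10·log₁₀(I/I₀) = 10·log₁₀(1.1×10^-1/10⁻¹²) = 10·log₁₀(1.1×10^11).
L = 10·(0.0414 + 11) = 110.41 dB.

110 dB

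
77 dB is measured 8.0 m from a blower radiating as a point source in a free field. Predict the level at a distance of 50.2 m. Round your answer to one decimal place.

61.0 dB

Point-source attenuation: ΔL = 20·log₁₀(r₂/r₁) = 20·log₁₀(50.2/8.0) = 15.952 dB.
L₂ = 77 − 20·log₁₀(50.2/8.0) = 77 − 15.952 = 61.05 dB.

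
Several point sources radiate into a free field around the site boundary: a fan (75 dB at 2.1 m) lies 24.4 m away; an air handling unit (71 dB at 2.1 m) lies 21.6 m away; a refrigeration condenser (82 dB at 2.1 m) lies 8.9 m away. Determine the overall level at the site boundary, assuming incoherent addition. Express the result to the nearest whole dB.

70 dB

First find each source's level at the receiver (point-source: −20·log₁₀(r/r_ref)), then combine on an intensity basis.
fan: 75 − 20·log₁₀(24.4/2.1) = 75 − 21.30 = 53.70 dB.
air handling unit: 71 − 20·log₁₀(21.6/2.1) = 71 − 20.24 = 50.76 dB.
refrigeration condenser: 82 − 20·log₁₀(8.9/2.1) = 82 − 12.54 = 69.46 dB.
Σ 10^(L/10) = 9.177e+06 → L_total = 10·log₁₀(9.177e+06) = 69.63 dB.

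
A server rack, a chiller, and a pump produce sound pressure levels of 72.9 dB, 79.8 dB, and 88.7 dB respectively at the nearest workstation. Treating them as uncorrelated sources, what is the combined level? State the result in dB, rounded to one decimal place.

Incoherent sources combine by intensity addition: L_total = 10·log₁₀(Σ 10^(L_i/10)).
Σ 10^(L/10) = 10^(72.9/10) + 10^(79.8/10) + 10^(88.7/10) = 8.563e+08.
L_total = 10·log₁₀(8.563e+08) = 89.33 dB.

89.3 dB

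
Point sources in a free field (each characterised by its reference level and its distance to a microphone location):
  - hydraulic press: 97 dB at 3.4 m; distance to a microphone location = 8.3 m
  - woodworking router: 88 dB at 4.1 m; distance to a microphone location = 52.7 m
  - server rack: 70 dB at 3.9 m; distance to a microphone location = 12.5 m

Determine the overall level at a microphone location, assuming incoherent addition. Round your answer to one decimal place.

89.3 dB

Propagate each source to the receiver with L = L_ref − 20·log₁₀(r/r_ref), then add intensities.
hydraulic press: 97 − 20·log₁₀(8.3/3.4) = 97 − 7.75 = 89.25 dB.
woodworking router: 88 − 20·log₁₀(52.7/4.1) = 88 − 22.18 = 65.82 dB.
server rack: 70 − 20·log₁₀(12.5/3.9) = 70 − 10.12 = 59.88 dB.
Σ 10^(L/10) = 8.458e+08 → L_total = 10·log₁₀(8.458e+08) = 89.27 dB.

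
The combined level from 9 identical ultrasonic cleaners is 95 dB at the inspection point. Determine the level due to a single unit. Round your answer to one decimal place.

85.5 dB

For N identical incoherent sources L_total = L₁ + 10·log₁₀ N, so L₁ = 95 − 10·log₁₀(9) = 95 − 9.542.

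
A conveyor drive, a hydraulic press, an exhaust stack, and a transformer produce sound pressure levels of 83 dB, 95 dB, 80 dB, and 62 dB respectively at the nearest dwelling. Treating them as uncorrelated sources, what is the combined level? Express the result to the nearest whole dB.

Incoherent sources combine by intensity addition: L_total = 10·log₁₀(Σ 10^(L_i/10)).
Σ 10^(L/10) = 10^(83/10) + 10^(95/10) + 10^(80/10) + 10^(62/10) = 3.463e+09.
L_total = 10·log₁₀(3.463e+09) = 95.40 dB.

95 dB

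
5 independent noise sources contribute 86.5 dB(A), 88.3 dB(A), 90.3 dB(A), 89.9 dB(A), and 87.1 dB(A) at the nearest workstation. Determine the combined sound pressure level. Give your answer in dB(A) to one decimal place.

Incoherent sources combine by intensity addition: L_total = 10·log₁₀(Σ 10^(L_i/10)).
Σ 10^(L/10) = 10^(86.5/10) + 10^(88.3/10) + 10^(90.3/10) + 10^(89.9/10) + 10^(87.1/10) = 3.684e+09.
L_total = 10·log₁₀(3.684e+09) = 95.66 dB(A).

95.7 dB(A)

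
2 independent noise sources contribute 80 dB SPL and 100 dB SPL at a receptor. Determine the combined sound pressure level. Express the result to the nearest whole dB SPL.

100 dB SPL

For uncorrelated sources the intensities add, so convert each level to linear form, sum, and take 10·log₁₀ of the total.
Σ 10^(L/10) = 10^(80/10) + 10^(100/10) = 1.010e+10.
L_total = 10·log₁₀(1.010e+10) = 100.04 dB SPL.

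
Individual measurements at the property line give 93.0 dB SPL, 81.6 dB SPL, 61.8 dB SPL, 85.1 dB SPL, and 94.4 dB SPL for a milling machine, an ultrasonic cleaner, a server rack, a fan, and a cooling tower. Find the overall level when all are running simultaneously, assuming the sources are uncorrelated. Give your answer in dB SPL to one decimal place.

For uncorrelated sources the intensities add, so convert each level to linear form, sum, and take 10·log₁₀ of the total.
Σ 10^(L/10) = 10^(93.0/10) + 10^(81.6/10) + 10^(61.8/10) + 10^(85.1/10) + 10^(94.4/10) = 5.219e+09.
L_total = 10·log₁₀(5.219e+09) = 97.18 dB SPL.

97.2 dB SPL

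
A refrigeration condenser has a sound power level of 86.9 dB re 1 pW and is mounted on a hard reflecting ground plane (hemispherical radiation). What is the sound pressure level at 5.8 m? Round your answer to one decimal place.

L_p = L_w − 10·log₁₀(2π·r²) with r = 5.8 m.
2π·r² = 211.4 m², 10·log₁₀ of that is 23.250 dB.
L_p = 86.9 − 23.250 = 63.65 dB.

63.6 dB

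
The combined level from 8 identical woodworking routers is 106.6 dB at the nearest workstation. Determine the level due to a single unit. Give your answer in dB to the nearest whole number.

8 equal contributions raise the level by 10·log₁₀ 8 = 9.031 dB, so each unit alone gives 106.6 − 9.031.

98 dB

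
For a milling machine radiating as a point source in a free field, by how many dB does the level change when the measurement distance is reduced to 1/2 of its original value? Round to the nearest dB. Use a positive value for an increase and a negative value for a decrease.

A point source loses 6 dB per doubling of distance; generally ΔL = −20·log₁₀(r₂/r₁).
ΔL = −20·log₁₀(0.5) = +6.02 dB.

+6 dB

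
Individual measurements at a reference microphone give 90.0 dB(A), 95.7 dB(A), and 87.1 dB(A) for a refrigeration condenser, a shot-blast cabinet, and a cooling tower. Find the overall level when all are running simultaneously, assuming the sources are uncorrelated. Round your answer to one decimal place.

97.2 dB(A)

For uncorrelated sources the intensities add, so convert each level to linear form, sum, and take 10·log₁₀ of the total.
Σ 10^(L/10) = 10^(90.0/10) + 10^(95.7/10) + 10^(87.1/10) = 5.228e+09.
L_total = 10·log₁₀(5.228e+09) = 97.18 dB(A).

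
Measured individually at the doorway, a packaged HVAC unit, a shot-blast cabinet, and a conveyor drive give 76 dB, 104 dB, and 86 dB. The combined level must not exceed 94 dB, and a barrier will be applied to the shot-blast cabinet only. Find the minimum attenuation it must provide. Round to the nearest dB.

11 dB

The untreated sources together contribute 10^(76/10) + 10^(86/10) = 4.379e+08, i.e. 86.41 dB.
To meet 94 dB overall, the treated shot-blast cabinet may contribute at most 10^(94/10) − 4.379e+08 = 2.074e+09, i.e. 93.17 dB.
So the shot-blast cabinet must be reduced from 104 to 93.17 dB: IL = 10.83 dB.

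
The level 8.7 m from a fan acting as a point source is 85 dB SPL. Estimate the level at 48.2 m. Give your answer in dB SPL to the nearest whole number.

70 dB SPL

For a point source, L₂ = L₁ − 20·log₁₀(r₂/r₁).
L₂ = 85 − 20·log₁₀(48.2/8.7) = 85 − 14.871 = 70.13 dB SPL.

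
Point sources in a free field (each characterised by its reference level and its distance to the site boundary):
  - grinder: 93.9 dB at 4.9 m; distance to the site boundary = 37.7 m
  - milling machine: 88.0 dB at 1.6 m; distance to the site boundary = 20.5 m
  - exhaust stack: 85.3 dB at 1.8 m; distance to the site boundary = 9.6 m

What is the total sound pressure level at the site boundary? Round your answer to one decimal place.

77.6 dB

Propagate each source to the receiver with L = L_ref − 20·log₁₀(r/r_ref), then add intensities.
grinder: 93.9 − 20·log₁₀(37.7/4.9) = 93.9 − 17.72 = 76.18 dB.
milling machine: 88.0 − 20·log₁₀(20.5/1.6) = 88.0 − 22.15 = 65.85 dB.
exhaust stack: 85.3 − 20·log₁₀(9.6/1.8) = 85.3 − 14.54 = 70.76 dB.
Σ 10^(L/10) = 5.722e+07 → L_total = 10·log₁₀(5.722e+07) = 77.58 dB.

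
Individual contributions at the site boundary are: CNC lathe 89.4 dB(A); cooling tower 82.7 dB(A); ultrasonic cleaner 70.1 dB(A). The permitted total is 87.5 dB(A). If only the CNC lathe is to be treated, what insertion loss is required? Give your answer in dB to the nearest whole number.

4 dB

Everything except the CNC lathe sums to 10^(82.7/10) + 10^(70.1/10) = 1.964e+08 in linear terms, 82.93 dB(A).
To meet 87.5 dB(A) overall, the treated CNC lathe may contribute at most 10^(87.5/10) − 1.964e+08 = 3.659e+08, i.e. 85.63 dB(A).
So the CNC lathe must be reduced from 89.4 to 85.63 dB(A): IL = 3.77 dB.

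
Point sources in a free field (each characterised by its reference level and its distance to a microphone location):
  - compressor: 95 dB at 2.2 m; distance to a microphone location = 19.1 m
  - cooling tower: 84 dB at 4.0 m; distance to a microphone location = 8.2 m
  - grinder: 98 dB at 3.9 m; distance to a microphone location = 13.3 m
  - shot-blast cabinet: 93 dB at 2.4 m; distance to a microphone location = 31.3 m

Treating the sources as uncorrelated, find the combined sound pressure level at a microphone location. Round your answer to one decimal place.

First find each source's level at the receiver (point-source: −20·log₁₀(r/r_ref)), then combine on an intensity basis.
compressor: 95 − 20·log₁₀(19.1/2.2) = 95 − 18.77 = 76.23 dB.
cooling tower: 84 − 20·log₁₀(8.2/4.0) = 84 − 6.24 = 77.76 dB.
grinder: 98 − 20·log₁₀(13.3/3.9) = 98 − 10.66 = 87.34 dB.
shot-blast cabinet: 93 − 20·log₁₀(31.3/2.4) = 93 − 22.31 = 70.69 dB.
Σ 10^(L/10) = 6.560e+08 → L_total = 10·log₁₀(6.560e+08) = 88.17 dB.

88.2 dB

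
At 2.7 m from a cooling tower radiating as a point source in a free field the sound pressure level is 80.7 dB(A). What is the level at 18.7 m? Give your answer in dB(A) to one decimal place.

63.9 dB(A)

For a point source, L₂ = L₁ − 20·log₁₀(r₂/r₁).
L₂ = 80.7 − 20·log₁₀(18.7/2.7) = 80.7 − 16.810 = 63.89 dB(A).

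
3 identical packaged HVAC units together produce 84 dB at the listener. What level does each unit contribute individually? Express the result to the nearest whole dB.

For N identical incoherent sources L_total = L₁ + 10·log₁₀ N, so L₁ = 84 − 10·log₁₀(3) = 84 − 4.771.

79 dB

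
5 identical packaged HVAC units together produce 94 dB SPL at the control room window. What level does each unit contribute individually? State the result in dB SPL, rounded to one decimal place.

Dividing the total intensity by 5 lowers the level by 10·log₁₀ 5 = 6.990 dB: L₁ = 94 − 6.990.

87.0 dB SPL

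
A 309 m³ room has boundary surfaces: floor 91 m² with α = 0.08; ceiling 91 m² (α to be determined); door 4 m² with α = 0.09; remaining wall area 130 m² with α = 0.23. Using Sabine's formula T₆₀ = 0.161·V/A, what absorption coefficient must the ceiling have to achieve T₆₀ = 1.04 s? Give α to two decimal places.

From T₆₀ = 0.161·V/A, the target T₆₀ = 1.04 s needs A = 0.161·309/1.04 = 47.84 m².
Absorption from the other surfaces = 91·0.08 + 4·0.09 + 130·0.23 = 37.54 m², so the ceiling must supply 10.30 m² over 91 m².
α = 10.30/91 = 0.113.

0.11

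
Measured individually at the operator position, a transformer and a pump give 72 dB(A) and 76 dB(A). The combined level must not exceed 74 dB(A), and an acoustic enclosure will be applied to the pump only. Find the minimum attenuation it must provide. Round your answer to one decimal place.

Everything except the pump sums to 10^(72/10) = 1.585e+07 in linear terms, 72.00 dB(A).
To meet 74 dB(A) overall, the treated pump may contribute at most 10^(74/10) − 1.585e+07 = 9.270e+06, i.e. 69.67 dB(A).
So the pump must be reduced from 76 to 69.67 dB(A): IL = 6.33 dB.

6.3 dB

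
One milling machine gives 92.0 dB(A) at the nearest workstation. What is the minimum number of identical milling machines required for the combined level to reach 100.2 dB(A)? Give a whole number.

N identical sources give L₁ + 10·log₁₀ N, so require 10·log₁₀ N ≥ 100.2 − 92.0 = 8.2 dB.
N ≥ 10^(8.2/10) = 6.607, so N = 7.

7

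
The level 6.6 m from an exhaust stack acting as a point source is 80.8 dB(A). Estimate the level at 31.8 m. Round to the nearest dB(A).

Point-source attenuation: ΔL = 20·log₁₀(r₂/r₁) = 20·log₁₀(31.8/6.6) = 13.658 dB.
L₂ = 80.8 − 20·log₁₀(31.8/6.6) = 80.8 − 13.658 = 67.14 dB(A).

67 dB(A)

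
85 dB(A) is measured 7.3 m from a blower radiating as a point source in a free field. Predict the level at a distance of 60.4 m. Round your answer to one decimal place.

For a point source, L₂ = L₁ − 20·log₁₀(r₂/r₁).
L₂ = 85 − 20·log₁₀(60.4/7.3) = 85 − 18.354 = 66.65 dB(A).

66.6 dB(A)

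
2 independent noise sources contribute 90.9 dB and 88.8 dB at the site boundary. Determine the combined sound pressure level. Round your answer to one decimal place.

93.0 dB

Incoherent sources combine by intensity addition: L_total = 10·log₁₀(Σ 10^(L_i/10)).
Σ 10^(L/10) = 10^(90.9/10) + 10^(88.8/10) = 1.989e+09.
L_total = 10·log₁₀(1.989e+09) = 92.99 dB.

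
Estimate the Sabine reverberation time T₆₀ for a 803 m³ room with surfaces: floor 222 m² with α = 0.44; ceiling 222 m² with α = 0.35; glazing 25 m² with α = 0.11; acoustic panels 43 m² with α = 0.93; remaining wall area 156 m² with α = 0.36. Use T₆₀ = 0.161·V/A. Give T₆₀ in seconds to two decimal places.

0.47 s

Total absorption A = 222·0.44 + 222·0.35 + 25·0.11 + 43·0.93 + 156·0.36 = 274.28 m² sabins.
T₆₀ = 0.161·V/A = 0.161·803/274.28 = 0.471 s.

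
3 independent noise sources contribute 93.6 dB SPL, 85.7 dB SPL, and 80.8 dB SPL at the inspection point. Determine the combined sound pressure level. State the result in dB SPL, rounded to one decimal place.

Incoherent sources combine by intensity addition: L_total = 10·log₁₀(Σ 10^(L_i/10)).
Σ 10^(L/10) = 10^(93.6/10) + 10^(85.7/10) + 10^(80.8/10) = 2.783e+09.
L_total = 10·log₁₀(2.783e+09) = 94.44 dB SPL.

94.4 dB SPL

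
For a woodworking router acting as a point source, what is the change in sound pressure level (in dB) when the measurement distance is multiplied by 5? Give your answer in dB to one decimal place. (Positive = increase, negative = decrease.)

-14.0 dB

With spherical spreading the level changes by −20·log₁₀(r₂/r₁).
ΔL = −20·log₁₀(5) = -13.98 dB.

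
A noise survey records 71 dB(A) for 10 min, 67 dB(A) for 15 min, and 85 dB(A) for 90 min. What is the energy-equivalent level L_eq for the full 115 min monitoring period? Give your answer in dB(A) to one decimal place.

84.0 dB(A)

Weight each interval's intensity by its duration and average over T = 115 min:
Σ tᵢ·10^(Lᵢ/10) = 10·10^(71/10) + 15·10^(67/10) + 90·10^(85/10) = 2.866e+10.
L_eq = 10·log₁₀(2.866e+10/115) = 83.97 dB(A).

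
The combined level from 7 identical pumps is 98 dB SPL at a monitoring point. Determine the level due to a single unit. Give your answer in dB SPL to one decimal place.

89.5 dB SPL

7 equal contributions raise the level by 10·log₁₀ 7 = 8.451 dB, so each unit alone gives 98 − 8.451.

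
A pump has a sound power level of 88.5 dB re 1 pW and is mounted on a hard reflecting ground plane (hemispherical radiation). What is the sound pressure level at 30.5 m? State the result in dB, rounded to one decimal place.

50.8 dB

The power spreads over a hemisphere of area 2π·r², so L_p = L_w − 10·log₁₀(2π·r²).
2π·r² = 5845 m², 10·log₁₀ of that is 37.668 dB.
L_p = 88.5 − 37.668 = 50.83 dB.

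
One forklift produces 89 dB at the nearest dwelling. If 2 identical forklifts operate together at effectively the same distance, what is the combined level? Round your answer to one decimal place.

L_total = L₁ + 10·log₁₀ N for N identical incoherent sources.
L_total = 89 + 10·log₁₀(2) = 89 + 3.010 = 92.01 dB.

92.0 dB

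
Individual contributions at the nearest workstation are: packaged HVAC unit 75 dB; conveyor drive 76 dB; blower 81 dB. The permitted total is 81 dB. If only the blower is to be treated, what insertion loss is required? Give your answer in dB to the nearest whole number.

Fixed contribution from the other sources: Σ 10^(L/10) = 10^(75/10) + 10^(76/10) = 7.143e+07 (78.54 dB).
To meet 81 dB overall, the treated blower may contribute at most 10^(81/10) − 7.143e+07 = 5.446e+07, i.e. 77.36 dB.
So the blower must be reduced from 81 to 77.36 dB: IL = 3.64 dB.

4 dB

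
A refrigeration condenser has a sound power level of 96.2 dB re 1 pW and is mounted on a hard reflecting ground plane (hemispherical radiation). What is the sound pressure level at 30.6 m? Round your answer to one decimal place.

The power spreads over a hemisphere of area 2π·r², so L_p = L_w − 10·log₁₀(2π·r²).
2π·r² = 5883 m², 10·log₁₀ of that is 37.696 dB.
L_p = 96.2 − 37.696 = 58.50 dB.

58.5 dB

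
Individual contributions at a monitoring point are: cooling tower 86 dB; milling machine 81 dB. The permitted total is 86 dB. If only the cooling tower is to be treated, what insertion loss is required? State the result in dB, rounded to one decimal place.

1.7 dB

Fixed contribution from the other source: Σ 10^(L/10) = 10^(81/10) = 1.259e+08 (81.00 dB).
The limit corresponds to 10^(86/10) = 3.981e+08; subtracting the fixed part leaves 2.722e+08 for the cooling tower, i.e. 84.35 dB.
Required insertion loss = 86 − 84.35 = 1.65 dB.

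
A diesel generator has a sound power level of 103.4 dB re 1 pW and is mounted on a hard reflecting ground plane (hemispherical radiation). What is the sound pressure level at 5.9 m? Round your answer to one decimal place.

L_p = L_w − 10·log₁₀(2π·r²) with r = 5.9 m.
2π·r² = 218.7 m², 10·log₁₀ of that is 23.399 dB.
L_p = 103.4 − 23.399 = 80.00 dB.

80.0 dB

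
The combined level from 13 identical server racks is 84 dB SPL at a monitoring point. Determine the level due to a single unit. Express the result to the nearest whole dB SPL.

13 equal contributions raise the level by 10·log₁₀ 13 = 11.139 dB, so each unit alone gives 84 − 11.139.

73 dB SPL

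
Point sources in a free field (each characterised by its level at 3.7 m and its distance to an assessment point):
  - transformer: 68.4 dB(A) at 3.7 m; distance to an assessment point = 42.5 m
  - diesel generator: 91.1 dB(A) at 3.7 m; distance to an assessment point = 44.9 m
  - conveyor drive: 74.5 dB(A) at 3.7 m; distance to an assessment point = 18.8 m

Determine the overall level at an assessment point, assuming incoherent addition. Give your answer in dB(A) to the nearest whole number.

70 dB(A)

First find each source's level at the receiver (point-source: −20·log₁₀(r/r_ref)), then combine on an intensity basis.
transformer: 68.4 − 20·log₁₀(42.5/3.7) = 68.4 − 21.20 = 47.20 dB(A).
diesel generator: 91.1 − 20·log₁₀(44.9/3.7) = 91.1 − 21.68 = 69.42 dB(A).
conveyor drive: 74.5 − 20·log₁₀(18.8/3.7) = 74.5 − 14.12 = 60.38 dB(A).
Σ 10^(L/10) = 9.892e+06 → L_total = 10·log₁₀(9.892e+06) = 69.95 dB(A).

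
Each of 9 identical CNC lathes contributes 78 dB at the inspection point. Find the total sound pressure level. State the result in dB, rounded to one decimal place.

87.5 dB

With 9 equal, uncorrelated contributions the intensity is 9× that of one unit, giving a rise of 10·log₁₀ 9.
L_total = 78 + 10·log₁₀(9) = 78 + 9.542 = 87.54 dB.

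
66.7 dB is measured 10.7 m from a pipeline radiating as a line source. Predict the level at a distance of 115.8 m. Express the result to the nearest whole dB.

56 dB

For a line source, L₂ = L₁ − 10·log₁₀(r₂/r₁).
L₂ = 66.7 − 10·log₁₀(115.8/10.7) = 66.7 − 10.343 = 56.36 dB.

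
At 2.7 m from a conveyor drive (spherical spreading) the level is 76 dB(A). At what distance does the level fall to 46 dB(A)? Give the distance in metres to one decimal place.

85.4 m

The 30.0 dB drop corresponds to a distance ratio of 10^(30.0/20) for a point source.
r₂ = 2.7·10^((76−46)/20) = 2.7·10^(30.0/20) = 85.38 m.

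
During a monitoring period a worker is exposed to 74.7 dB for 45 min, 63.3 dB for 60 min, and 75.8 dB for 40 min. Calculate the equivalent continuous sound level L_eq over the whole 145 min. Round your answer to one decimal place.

L_eq = 10·log₁₀[(1/T)·Σ tᵢ·10^(Lᵢ/10)] with T = 145 min.
Σ tᵢ·10^(Lᵢ/10) = 45·10^(74.7/10) + 60·10^(63.3/10) + 40·10^(75.8/10) = 2.977e+09.
L_eq = 10·log₁₀(2.977e+09/145) = 73.12 dB.

73.1 dB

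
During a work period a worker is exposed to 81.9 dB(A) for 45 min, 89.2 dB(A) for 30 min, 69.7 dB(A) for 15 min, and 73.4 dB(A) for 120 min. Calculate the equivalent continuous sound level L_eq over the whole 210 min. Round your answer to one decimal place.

82.2 dB(A)

L_eq = 10·log₁₀[(1/T)·Σ tᵢ·10^(Lᵢ/10)] with T = 210 min.
Σ tᵢ·10^(Lᵢ/10) = 45·10^(81.9/10) + 30·10^(89.2/10) + 15·10^(69.7/10) + 120·10^(73.4/10) = 3.469e+10.
L_eq = 10·log₁₀(3.469e+10/210) = 82.18 dB(A).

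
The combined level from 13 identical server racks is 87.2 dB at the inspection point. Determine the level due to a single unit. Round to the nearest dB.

76 dB

Dividing the total intensity by 13 lowers the level by 10·log₁₀ 13 = 11.139 dB: L₁ = 87.2 − 11.139.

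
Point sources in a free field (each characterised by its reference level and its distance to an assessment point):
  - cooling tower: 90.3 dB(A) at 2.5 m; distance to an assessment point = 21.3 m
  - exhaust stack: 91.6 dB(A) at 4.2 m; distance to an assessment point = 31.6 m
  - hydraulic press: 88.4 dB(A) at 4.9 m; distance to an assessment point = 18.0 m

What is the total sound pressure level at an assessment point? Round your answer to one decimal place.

Apply inverse-square spreading to bring every level to the receiver, then sum 10^(L/10).
cooling tower: 90.3 − 20·log₁₀(21.3/2.5) = 90.3 − 18.61 = 71.69 dB(A).
exhaust stack: 91.6 − 20·log₁₀(31.6/4.2) = 91.6 − 17.53 = 74.07 dB(A).
hydraulic press: 88.4 − 20·log₁₀(18.0/4.9) = 88.4 − 11.30 = 77.10 dB(A).
Σ 10^(L/10) = 9.156e+07 → L_total = 10·log₁₀(9.156e+07) = 79.62 dB(A).

79.6 dB(A)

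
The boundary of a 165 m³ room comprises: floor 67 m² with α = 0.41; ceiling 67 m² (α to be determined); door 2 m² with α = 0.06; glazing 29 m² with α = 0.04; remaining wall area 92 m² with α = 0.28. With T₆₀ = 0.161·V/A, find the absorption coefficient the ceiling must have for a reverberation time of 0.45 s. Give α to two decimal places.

0.07

Required total absorption A = 0.161·165/0.45 = 59.03 m².
Absorption from the other surfaces = 67·0.41 + 2·0.06 + 29·0.04 + 92·0.28 = 54.51 m², so the ceiling must supply 4.52 m² over 67 m².
α = 4.52/67 = 0.068.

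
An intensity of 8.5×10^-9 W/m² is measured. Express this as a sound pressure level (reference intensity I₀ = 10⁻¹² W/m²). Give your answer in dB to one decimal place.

I/I₀ = 8.5×10^-9/10⁻¹² = 8.5×10^3, and L = 10·log₁₀(I/I₀).
L = 10·(0.9294 + 3) = 39.29 dB.

39.3 dB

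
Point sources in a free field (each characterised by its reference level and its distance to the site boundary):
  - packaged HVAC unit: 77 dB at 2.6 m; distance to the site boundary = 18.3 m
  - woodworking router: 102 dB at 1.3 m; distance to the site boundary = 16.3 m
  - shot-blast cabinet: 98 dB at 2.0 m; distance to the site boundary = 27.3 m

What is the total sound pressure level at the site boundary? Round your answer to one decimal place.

Apply inverse-square spreading to bring every level to the receiver, then sum 10^(L/10).
packaged HVAC unit: 77 − 20·log₁₀(18.3/2.6) = 77 − 16.95 = 60.05 dB.
woodworking router: 102 − 20·log₁₀(16.3/1.3) = 102 − 21.96 = 80.04 dB.
shot-blast cabinet: 98 − 20·log₁₀(27.3/2.0) = 98 − 22.70 = 75.30 dB.
Σ 10^(L/10) = 1.357e+08 → L_total = 10·log₁₀(1.357e+08) = 81.33 dB.

81.3 dB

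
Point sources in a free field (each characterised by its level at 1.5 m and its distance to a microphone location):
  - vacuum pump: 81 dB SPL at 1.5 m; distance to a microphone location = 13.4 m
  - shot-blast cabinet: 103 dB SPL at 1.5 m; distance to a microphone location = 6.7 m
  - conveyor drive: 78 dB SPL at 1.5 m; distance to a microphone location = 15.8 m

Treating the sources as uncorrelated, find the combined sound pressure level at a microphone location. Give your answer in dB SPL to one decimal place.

90.0 dB SPL

Apply inverse-square spreading to bring every level to the receiver, then sum 10^(L/10).
vacuum pump: 81 − 20·log₁₀(13.4/1.5) = 81 − 19.02 = 61.98 dB SPL.
shot-blast cabinet: 103 − 20·log₁₀(6.7/1.5) = 103 − 13.00 = 90.00 dB SPL.
conveyor drive: 78 − 20·log₁₀(15.8/1.5) = 78 − 20.45 = 57.55 dB SPL.
Σ 10^(L/10) = 1.002e+09 → L_total = 10·log₁₀(1.002e+09) = 90.01 dB SPL.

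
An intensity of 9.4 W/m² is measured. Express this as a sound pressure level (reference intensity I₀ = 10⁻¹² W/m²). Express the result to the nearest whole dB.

I/I₀ = 9.4/10⁻¹² = 9.4×10^12, and L = 10·log₁₀(I/I₀).
L = 10·(0.9731 + 12) = 129.73 dB.

130 dB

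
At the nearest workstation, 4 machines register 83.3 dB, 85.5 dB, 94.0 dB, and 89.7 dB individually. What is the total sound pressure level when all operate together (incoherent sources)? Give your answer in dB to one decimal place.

For uncorrelated sources the intensities add, so convert each level to linear form, sum, and take 10·log₁₀ of the total.
Σ 10^(L/10) = 10^(83.3/10) + 10^(85.5/10) + 10^(94.0/10) + 10^(89.7/10) = 4.014e+09.
L_total = 10·log₁₀(4.014e+09) = 96.04 dB.

96.0 dB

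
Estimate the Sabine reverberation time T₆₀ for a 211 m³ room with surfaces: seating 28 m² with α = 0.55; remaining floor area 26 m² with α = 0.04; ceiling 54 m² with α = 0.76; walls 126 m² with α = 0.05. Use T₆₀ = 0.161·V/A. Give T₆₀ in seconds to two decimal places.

Total absorption A = 28·0.55 + 26·0.04 + 54·0.76 + 126·0.05 = 63.78 m² sabins.
T₆₀ = 0.161 × 211 / 63.78 = 0.533 s.

0.53 s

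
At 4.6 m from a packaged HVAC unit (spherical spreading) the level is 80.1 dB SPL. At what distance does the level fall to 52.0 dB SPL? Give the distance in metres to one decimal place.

116.9 m

The 28.1 dB drop corresponds to a distance ratio of 10^(28.1/20) for a point source.
r₂ = 4.6·10^((80.1−52.0)/20) = 4.6·10^(28.1/20) = 116.88 m.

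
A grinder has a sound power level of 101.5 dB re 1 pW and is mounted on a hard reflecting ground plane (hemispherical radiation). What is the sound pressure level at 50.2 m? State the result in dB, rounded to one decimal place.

59.5 dB

Free-field hemispherical radiation: L_p = L_w − 10·log₁₀(2π·r²), r = 50.2 m.
2π·r² = 1.583e+04 m², 10·log₁₀ of that is 41.996 dB.
L_p = 101.5 − 41.996 = 59.50 dB.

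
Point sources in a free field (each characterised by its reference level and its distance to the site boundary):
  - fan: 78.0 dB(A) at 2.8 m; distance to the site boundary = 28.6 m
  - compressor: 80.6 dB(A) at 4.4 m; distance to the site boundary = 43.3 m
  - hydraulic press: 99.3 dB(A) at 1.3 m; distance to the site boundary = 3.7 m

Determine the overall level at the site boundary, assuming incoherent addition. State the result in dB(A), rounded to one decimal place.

First find each source's level at the receiver (point-source: −20·log₁₀(r/r_ref)), then combine on an intensity basis.
fan: 78.0 − 20·log₁₀(28.6/2.8) = 78.0 − 20.18 = 57.82 dB(A).
compressor: 80.6 − 20·log₁₀(43.3/4.4) = 80.6 − 19.86 = 60.74 dB(A).
hydraulic press: 99.3 − 20·log₁₀(3.7/1.3) = 99.3 − 9.09 = 90.21 dB(A).
Σ 10^(L/10) = 1.053e+09 → L_total = 10·log₁₀(1.053e+09) = 90.22 dB(A).

90.2 dB(A)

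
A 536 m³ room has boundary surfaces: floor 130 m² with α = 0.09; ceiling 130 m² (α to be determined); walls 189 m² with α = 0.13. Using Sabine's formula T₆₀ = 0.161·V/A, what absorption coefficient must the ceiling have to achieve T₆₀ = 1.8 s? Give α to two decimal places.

From T₆₀ = 0.161·V/A, the target T₆₀ = 1.8 s needs A = 0.161·536/1.8 = 47.94 m².
Absorption from the other surfaces = 130·0.09 + 189·0.13 = 36.27 m², so the ceiling must supply 11.67 m² over 130 m².
α = 11.67/130 = 0.090.

0.09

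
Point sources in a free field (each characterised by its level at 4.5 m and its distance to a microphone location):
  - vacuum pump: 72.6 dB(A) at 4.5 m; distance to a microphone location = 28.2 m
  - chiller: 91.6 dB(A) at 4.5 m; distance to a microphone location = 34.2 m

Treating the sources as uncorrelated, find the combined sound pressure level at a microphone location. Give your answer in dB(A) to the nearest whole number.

Apply inverse-square spreading to bring every level to the receiver, then sum 10^(L/10).
vacuum pump: 72.6 − 20·log₁₀(28.2/4.5) = 72.6 − 15.94 = 56.66 dB(A).
chiller: 91.6 − 20·log₁₀(34.2/4.5) = 91.6 − 17.62 = 73.98 dB(A).
Σ 10^(L/10) = 2.549e+07 → L_total = 10·log₁₀(2.549e+07) = 74.06 dB(A).

74 dB(A)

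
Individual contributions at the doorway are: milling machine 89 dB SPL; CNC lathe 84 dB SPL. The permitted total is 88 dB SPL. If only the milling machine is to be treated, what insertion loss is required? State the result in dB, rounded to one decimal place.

Everything except the milling machine sums to 10^(84/10) = 2.512e+08 in linear terms, 84.00 dB SPL.
To meet 88 dB SPL overall, the treated milling machine may contribute at most 10^(88/10) − 2.512e+08 = 3.798e+08, i.e. 85.80 dB SPL.
Required insertion loss = 89 − 85.80 = 3.20 dB.

3.2 dB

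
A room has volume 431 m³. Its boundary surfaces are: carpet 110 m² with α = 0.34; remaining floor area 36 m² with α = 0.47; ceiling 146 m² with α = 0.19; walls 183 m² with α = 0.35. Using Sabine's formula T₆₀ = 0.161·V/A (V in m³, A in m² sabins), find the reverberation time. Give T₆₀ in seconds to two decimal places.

0.47 s

Total absorption A = 110·0.34 + 36·0.47 + 146·0.19 + 183·0.35 = 146.11 m² sabins.
T₆₀ = 0.161 × 431 / 146.11 = 0.475 s.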